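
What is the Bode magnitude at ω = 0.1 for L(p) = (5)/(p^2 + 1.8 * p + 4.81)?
Substitute p = j*0.1: L(j0.1) = 1.0402 - 0.0390076j.
|L(j0.1)| = sqrt(Re² + Im²) = 1.041.
20*log₁₀(1.041) = 0.35 dB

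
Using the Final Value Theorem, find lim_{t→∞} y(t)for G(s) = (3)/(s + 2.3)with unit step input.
FVT: lim_{t→∞} y(t) = lim_{s→0} s*Y(s) where Y(s) = G(s)/s.
= lim_{s→0} G(s) = G(0) = num(0)/den(0) = 3/2.3 = 1.304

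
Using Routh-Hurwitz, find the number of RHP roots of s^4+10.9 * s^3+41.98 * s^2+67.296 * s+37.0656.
Routh array:
s^4: [1, 41.98, 37.0656]; s^3: [10.9, 67.296]; s^2: [35.8061, 37.0656]; s^1: [56.0126]; s^0: [37.0656]
First column: [1, 10.9, 35.8061, 56.0126, 37.0656]. Sign changes = RHP roots = 0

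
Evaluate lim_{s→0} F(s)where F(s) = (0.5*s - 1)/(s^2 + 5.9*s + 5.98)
DC gain = F(0) = num(0)/den(0) = -1/5.98 = -0.1672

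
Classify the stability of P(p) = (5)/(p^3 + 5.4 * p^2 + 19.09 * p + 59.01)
Denominator: p^3 + 5.4*p^2 + 19.09*p + 59.01 = (p + 4.2)(p^2 + 1.2*p + 14.05). Poles: -0.6 + 3.7j, -0.6 - 3.7j, -4.2. Stable (all poles in LHP)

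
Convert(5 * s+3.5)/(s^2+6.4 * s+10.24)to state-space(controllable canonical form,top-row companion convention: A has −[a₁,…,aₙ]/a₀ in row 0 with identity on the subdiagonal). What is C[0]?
Reachable canonical form: C = numerator coefficients (right-aligned, zero-padded to length n).
num = 5*s + 3.5, C = [[5, 3.5]].
C[0] = 5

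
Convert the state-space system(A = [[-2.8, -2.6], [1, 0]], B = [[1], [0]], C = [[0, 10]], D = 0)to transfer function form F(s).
F(s) = C(sI - A)⁻¹B + D.
Characteristic polynomial det(sI - A) = s^2 + 2.8*s + 2.6.
Numerator from C·adj(sI-A)·B + D·det(sI-A) = 10.
F(s) = (10)/(s^2 + 2.8*s + 2.6)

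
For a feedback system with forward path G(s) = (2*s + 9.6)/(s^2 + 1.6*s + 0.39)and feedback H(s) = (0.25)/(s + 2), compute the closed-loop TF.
Closed-loop T = G/(1+GH).
Numerator: G_num * H_den = 2*s^2 + 13.6*s + 19.2.
Denominator: G_den * H_den + G_num * H_num = (s^3 + 3.6*s^2 + 3.59*s + 0.78) + (0.5*s + 2.4) = s^3 + 3.6*s^2 + 4.09*s + 3.18.
T(s) = (2*s^2 + 13.6*s + 19.2)/(s^3 + 3.6*s^2 + 4.09*s + 3.18)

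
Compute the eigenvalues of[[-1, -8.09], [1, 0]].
Eigenvalues solve det(λI - A) = 0.
Characteristic polynomial: λ^2 + λ + 8.09 = 0.
Roots: -0.5 + 2.8j, -0.5 - 2.8j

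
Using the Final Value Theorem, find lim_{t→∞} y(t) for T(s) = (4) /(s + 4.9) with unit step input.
FVT: lim_{t→∞} y(t) = lim_{s→0} s*Y(s) where Y(s) = T(s)/s.
= lim_{s→0} T(s) = T(0) = num(0)/den(0) = 4/4.9 = 0.8163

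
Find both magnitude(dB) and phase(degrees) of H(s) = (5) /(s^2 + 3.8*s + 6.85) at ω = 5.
Substitute s = j*5: H(j5) = -0.131441 - 0.137597j.
|H| = 20*log₁₀(sqrt(Re²+Im²)) = -14.41 dB.
∠H = atan2(Im, Re) = -133.69°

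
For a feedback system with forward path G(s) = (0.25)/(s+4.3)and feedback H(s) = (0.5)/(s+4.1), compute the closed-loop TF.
Closed-loop T = G/(1+GH).
Numerator: G_num * H_den = 0.25*s + 1.025.
Denominator: G_den * H_den + G_num * H_num = (s^2 + 8.4*s + 17.63) + (0.125) = s^2 + 8.4*s + 17.755.
T(s) = (0.25*s + 1.025)/(s^2 + 8.4*s + 17.755)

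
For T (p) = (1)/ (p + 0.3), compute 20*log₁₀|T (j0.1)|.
Substitute p = j*0.1: T(j0.1) = 3 - 1j.
|T(j0.1)| = sqrt(Re² + Im²) = 3.162.
20*log₁₀(3.162) = 10.00 dB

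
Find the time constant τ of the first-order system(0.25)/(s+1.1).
First-order system: τ = -1/pole. Pole = -1.1. τ = -1/(-1.1) = 0.9091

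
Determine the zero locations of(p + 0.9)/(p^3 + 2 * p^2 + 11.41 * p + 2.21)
Set numerator = 0: p + 0.9 = 0 → Zeros: -0.9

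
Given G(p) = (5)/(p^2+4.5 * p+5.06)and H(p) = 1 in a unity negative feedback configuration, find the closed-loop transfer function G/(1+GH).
Closed-loop T = G/(1+GH).
Numerator: G_num * H_den = 5.
Denominator: G_den * H_den + G_num * H_num = (p^2 + 4.5*p + 5.06) + (5) = p^2 + 4.5*p + 10.06.
T(p) = (5)/(p^2 + 4.5*p + 10.06)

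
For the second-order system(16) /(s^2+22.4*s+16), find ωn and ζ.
Standard form: ωn²/(s²+2ζωn·s+ωn²).
const=16=ωn² → ωn=4, s coeff=22.4=2ζωn → ζ=2.8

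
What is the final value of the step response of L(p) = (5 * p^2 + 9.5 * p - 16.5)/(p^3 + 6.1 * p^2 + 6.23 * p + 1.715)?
FVT: lim_{t→∞} y(t) = lim_{p→0} p*Y(p) where Y(p) = L(p)/p.
= lim_{p→0} L(p) = L(0) = num(0)/den(0) = -16.5/1.715 = -9.621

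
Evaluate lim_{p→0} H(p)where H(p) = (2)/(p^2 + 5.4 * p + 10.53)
DC gain = H(0) = num(0)/den(0) = 2/10.53 = 0.1899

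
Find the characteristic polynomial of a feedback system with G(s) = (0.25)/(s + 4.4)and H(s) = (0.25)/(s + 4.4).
Characteristic poly = G_den * H_den + G_num * H_num = (s^2 + 8.8*s + 19.36) + (0.0625) = s^2 + 8.8*s + 19.4225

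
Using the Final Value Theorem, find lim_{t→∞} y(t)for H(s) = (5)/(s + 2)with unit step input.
FVT: lim_{t→∞} y(t) = lim_{s→0} s*Y(s) where Y(s) = H(s)/s.
= lim_{s→0} H(s) = H(0) = num(0)/den(0) = 5/2 = 2.5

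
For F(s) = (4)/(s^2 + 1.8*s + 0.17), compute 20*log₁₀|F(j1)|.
Substitute s = j*1: F(j1) = -0.84502 - 1.83257j.
|F(j1)| = sqrt(Re² + Im²) = 2.018.
20*log₁₀(2.018) = 6.10 dB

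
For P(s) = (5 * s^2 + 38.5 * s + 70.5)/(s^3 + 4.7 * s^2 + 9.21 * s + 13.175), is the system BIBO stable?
Denominator: s^3 + 4.7*s^2 + 9.21*s + 13.175 = (s + 3.1)(s^2 + 1.6*s + 4.25). Poles: -0.8 + 1.9j, -0.8 - 1.9j, -3.1. All Re(p)<0: Yes (stable)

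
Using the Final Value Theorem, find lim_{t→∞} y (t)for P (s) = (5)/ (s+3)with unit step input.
FVT: lim_{t→∞} y(t) = lim_{s→0} s*Y(s) where Y(s) = P(s)/s.
= lim_{s→0} P(s) = P(0) = num(0)/den(0) = 5/3 = 1.667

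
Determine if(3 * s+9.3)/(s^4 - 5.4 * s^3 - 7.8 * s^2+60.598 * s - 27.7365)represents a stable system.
Denominator: s^4 - 5.4*s^3 - 7.8*s^2 + 60.598*s - 27.7365 = (s - 0.5)(s + 3.3)(s - 4.1)(s - 4.1). Poles: -3.3, 0.5, 4.1, 4.1. All Re(p)<0: No (unstable)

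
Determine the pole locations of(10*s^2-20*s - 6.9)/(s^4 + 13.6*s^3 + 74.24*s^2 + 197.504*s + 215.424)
Set denominator = 0: s^4 + 13.6*s^3 + 74.24*s^2 + 197.504*s + 215.424 = (s + 4.4)(s + 3.6)(s^2 + 5.6*s + 13.6) = 0 → Poles: -2.8 + 2.4j, -2.8 - 2.4j, -3.6, -4.4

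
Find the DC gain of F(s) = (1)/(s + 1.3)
DC gain = F(0) = num(0)/den(0) = 1/1.3 = 0.7692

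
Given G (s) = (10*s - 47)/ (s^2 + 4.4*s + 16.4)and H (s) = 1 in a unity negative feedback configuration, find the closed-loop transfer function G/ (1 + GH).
Closed-loop T = G/(1+GH).
Numerator: G_num * H_den = 10*s - 47.
Denominator: G_den * H_den + G_num * H_num = (s^2 + 4.4*s + 16.4) + (10*s - 47) = s^2 + 14.4*s - 30.6.
T(s) = (10*s - 47)/(s^2 + 14.4*s - 30.6)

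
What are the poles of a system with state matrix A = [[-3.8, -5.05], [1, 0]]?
Eigenvalues solve det(λI - A) = 0.
Characteristic polynomial: λ^2 + 3.8*λ + 5.05 = 0.
Roots: -1.9 + 1.2j, -1.9 - 1.2j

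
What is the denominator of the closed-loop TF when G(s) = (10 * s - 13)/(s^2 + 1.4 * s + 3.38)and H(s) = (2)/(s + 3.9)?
Characteristic poly = G_den * H_den + G_num * H_num = (s^3 + 5.3*s^2 + 8.84*s + 13.182) + (20*s - 26) = s^3 + 5.3*s^2 + 28.84*s - 12.818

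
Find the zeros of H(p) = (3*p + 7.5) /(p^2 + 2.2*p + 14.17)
Set numerator = 0: 3*p + 7.5 = 0 → Zeros: -2.5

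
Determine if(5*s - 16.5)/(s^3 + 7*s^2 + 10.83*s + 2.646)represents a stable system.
Denominator: s^3 + 7*s^2 + 10.83*s + 2.646 = (s + 1.8)(s + 4.9)(s + 0.3). Poles: -0.3, -1.8, -4.9. All Re(p)<0: Yes (stable)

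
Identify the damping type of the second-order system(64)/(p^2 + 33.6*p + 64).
Standard form: ωn²/(p²+2ζωn·p+ωn²) gives ωn=8, ζ=2.1.
Overdamped (ζ = 2.1 > 1)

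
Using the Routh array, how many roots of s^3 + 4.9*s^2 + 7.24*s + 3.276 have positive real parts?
Routh array:
s^3: [1, 7.24]; s^2: [4.9, 3.276]; s^1: [6.57143]; s^0: [3.276]
First column: [1, 4.9, 6.57143, 3.276]. Sign changes = RHP roots = 0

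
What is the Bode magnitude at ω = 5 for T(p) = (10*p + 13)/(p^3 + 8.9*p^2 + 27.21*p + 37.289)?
Substitute p = j*5: T(j5) = -0.053892 - 0.273178j.
|T(j5)| = sqrt(Re² + Im²) = 0.2784.
20*log₁₀(0.2784) = -11.11 dB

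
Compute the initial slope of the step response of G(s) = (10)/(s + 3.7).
IVT: y'(0⁺) = lim_{s→∞} s²·Y(s) = lim_{s→∞} s·G(s).
deg(num) = 0, deg(den) = 1, relative degree = 1, so s·G(s) → (leading num)/(leading den) = 10/1 = 10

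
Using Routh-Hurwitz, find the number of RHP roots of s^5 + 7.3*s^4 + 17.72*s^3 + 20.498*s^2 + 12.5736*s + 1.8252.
Routh array:
s^5: [1, 17.72, 12.5736]; s^4: [7.3, 20.498, 1.8252]; s^3: [14.9121, 12.3236]; s^2: [14.4652, 1.8252]; s^1: [10.442]; s^0: [1.8252]
First column: [1, 7.3, 14.9121, 14.4652, 10.442, 1.8252]. Sign changes = RHP roots = 0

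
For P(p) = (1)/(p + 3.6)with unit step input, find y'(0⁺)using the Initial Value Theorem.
IVT: y'(0⁺) = lim_{p→∞} p²·Y(p) = lim_{p→∞} p·P(p).
deg(num) = 0, deg(den) = 1, relative degree = 1, so p·P(p) → (leading num)/(leading den) = 1/1 = 1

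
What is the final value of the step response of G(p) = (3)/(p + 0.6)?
FVT: lim_{t→∞} y(t) = lim_{p→0} p*Y(p) where Y(p) = G(p)/p.
= lim_{p→0} G(p) = G(0) = num(0)/den(0) = 3/0.6 = 5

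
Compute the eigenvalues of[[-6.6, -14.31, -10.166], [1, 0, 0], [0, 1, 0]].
Eigenvalues solve det(λI - A) = 0.
Characteristic polynomial: λ^3 + 6.6*λ^2 + 14.31*λ + 10.166 = 0.
Factor: (λ + 2.6)(λ + 2.3)(λ + 1.7) = 0.
Roots: -1.7, -2.3, -2.6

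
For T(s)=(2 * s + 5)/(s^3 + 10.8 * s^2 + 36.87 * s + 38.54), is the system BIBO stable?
Denominator: s^3 + 10.8*s^2 + 36.87*s + 38.54 = (s + 4.1)(s + 2)(s + 4.7). Poles: -2, -4.1, -4.7. All Re(p)<0: Yes (stable)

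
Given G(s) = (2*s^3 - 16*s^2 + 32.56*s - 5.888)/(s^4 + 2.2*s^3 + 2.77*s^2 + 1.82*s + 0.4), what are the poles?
Set denominator = 0: s^4 + 2.2*s^3 + 2.77*s^2 + 1.82*s + 0.4 = (s + 0.4)(s + 0.8)(s^2 + s + 1.25) = 0 → Poles: -0.4, -0.5 + 1j, -0.5 - 1j, -0.8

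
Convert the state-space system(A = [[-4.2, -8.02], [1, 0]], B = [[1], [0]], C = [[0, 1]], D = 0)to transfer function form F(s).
F(s) = C(sI - A)⁻¹B + D.
Characteristic polynomial det(sI - A) = s^2 + 4.2*s + 8.02.
Numerator from C·adj(sI-A)·B + D·det(sI-A) = 1.
F(s) = (1)/(s^2 + 4.2*s + 8.02)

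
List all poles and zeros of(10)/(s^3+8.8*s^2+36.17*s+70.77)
Set denominator = 0: s^3 + 8.8*s^2 + 36.17*s + 70.77 = (s + 4.2)(s^2 + 4.6*s + 16.85) = 0 → Poles: -2.3 + 3.4j, -2.3 - 3.4j, -4.2
Numerator is a nonzero constant (10) → Zeros: none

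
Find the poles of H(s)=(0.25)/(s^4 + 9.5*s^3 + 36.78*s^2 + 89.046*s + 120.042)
Set denominator = 0: s^4 + 9.5*s^3 + 36.78*s^2 + 89.046*s + 120.042 = (s + 3.9)(s + 3.8)(s^2 + 1.8*s + 8.1) = 0 → Poles: -0.9 + 2.7j, -0.9 - 2.7j, -3.8, -3.9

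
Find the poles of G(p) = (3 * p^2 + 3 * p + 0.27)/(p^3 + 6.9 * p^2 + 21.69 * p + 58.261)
Set denominator = 0: p^3 + 6.9*p^2 + 21.69*p + 58.261 = (p + 4.9)(p^2 + 2*p + 11.89) = 0 → Poles: -1 + 3.3j, -1 - 3.3j, -4.9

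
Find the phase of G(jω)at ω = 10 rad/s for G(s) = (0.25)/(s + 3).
Substitute s = j*10: G(j10) = 0.00688073 - 0.0229358j.
∠G(j10) = atan2(Im, Re) = atan2(-0.0229358, 0.00688073) = -73.30°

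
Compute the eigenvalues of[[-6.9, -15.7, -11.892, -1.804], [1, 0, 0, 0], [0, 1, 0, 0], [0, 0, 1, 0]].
Eigenvalues solve det(λI - A) = 0.
Characteristic polynomial: λ^4 + 6.9*λ^3 + 15.7*λ^2 + 11.892*λ + 1.804 = 0.
Factor: (λ + 0.2)(λ + 1.1)(λ^2 + 5.6*λ + 8.2) = 0.
Roots: -0.2, -1.1, -2.8 + 0.6j, -2.8 - 0.6j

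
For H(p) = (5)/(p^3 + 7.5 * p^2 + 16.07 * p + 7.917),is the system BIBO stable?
Denominator: p^3 + 7.5*p^2 + 16.07*p + 7.917 = (p + 0.7)(p + 2.9)(p + 3.9). Poles: -0.7, -2.9, -3.9. All Re(p)<0: Yes (stable)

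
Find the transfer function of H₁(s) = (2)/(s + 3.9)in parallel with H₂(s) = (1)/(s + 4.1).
Parallel: H = H₁ + H₂ = (n₁·d₂ + n₂·d₁)/(d₁·d₂).
n₁·d₂ = 2*s + 8.2. n₂·d₁ = s + 3.9. Sum = 3*s + 12.1. d₁·d₂ = s^2 + 8*s + 15.99.
H(s) = (3*s + 12.1)/(s^2 + 8*s + 15.99)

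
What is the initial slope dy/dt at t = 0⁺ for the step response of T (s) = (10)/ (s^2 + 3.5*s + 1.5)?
IVT: y'(0⁺) = lim_{s→∞} s²·Y(s) = lim_{s→∞} s·T(s).
deg(num) = 0, deg(den) = 2, relative degree = 2 ≥ 2, so s·T(s) → 0. Initial slope = 0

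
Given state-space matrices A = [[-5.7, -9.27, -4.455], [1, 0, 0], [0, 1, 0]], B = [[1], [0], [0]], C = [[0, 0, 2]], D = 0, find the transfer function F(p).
F(p) = C(pI - A)⁻¹B + D.
Characteristic polynomial det(pI - A) = p^3 + 5.7*p^2 + 9.27*p + 4.455.
Numerator from C·adj(pI-A)·B + D·det(pI-A) = 2.
F(p) = (2)/(p^3 + 5.7*p^2 + 9.27*p + 4.455)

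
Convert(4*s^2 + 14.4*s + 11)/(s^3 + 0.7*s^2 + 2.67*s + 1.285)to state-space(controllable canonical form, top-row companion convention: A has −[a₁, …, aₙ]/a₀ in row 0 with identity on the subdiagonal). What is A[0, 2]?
Reachable canonical form for den = s^3 + 0.7*s^2 + 2.67*s + 1.285: top row of A = -[a₁,a₂,...,aₙ]/a₀, ones on the subdiagonal, zeros elsewhere.
A = [[-0.7, -2.67, -1.285], [1, 0, 0], [0, 1, 0]].
A[0,2] = -1.285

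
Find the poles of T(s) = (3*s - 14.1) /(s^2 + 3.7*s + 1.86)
Set denominator = 0: s^2 + 3.7*s + 1.86 = (s + 3.1)(s + 0.6) = 0 → Poles: -0.6, -3.1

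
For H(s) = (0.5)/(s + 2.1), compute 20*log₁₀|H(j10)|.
Substitute s = j*10: H(j10) = 0.0100565 - 0.0478881j.
|H(j10)| = sqrt(Re² + Im²) = 0.04893.
20*log₁₀(0.04893) = -26.21 dB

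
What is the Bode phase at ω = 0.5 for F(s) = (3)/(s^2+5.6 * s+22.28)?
Substitute s = j*0.5: F(j0.5) = 0.134013 - 0.017033j.
∠F(j0.5) = atan2(Im, Re) = atan2(-0.017033, 0.134013) = -7.24°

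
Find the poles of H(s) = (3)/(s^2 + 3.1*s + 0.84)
Set denominator = 0: s^2 + 3.1*s + 0.84 = (s + 0.3)(s + 2.8) = 0 → Poles: -0.3, -2.8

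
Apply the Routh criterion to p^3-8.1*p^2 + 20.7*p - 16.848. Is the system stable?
Routh array:
p^3: [1, 20.7]; p^2: [-8.1, -16.848]; p^1: [18.62]; p^0: [-16.848]
First column: [1, -8.1, 18.62, -16.848]. Sign changes = 3.
No, unstable (3 RHP root(s))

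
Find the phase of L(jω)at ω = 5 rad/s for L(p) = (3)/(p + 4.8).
Substitute p = j*5: L(j5) = 0.29975 - 0.31224j.
∠L(j5) = atan2(Im, Re) = atan2(-0.31224, 0.29975) = -46.17°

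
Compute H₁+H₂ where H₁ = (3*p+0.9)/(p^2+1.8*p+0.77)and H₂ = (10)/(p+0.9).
Parallel: H = H₁ + H₂ = (n₁·d₂ + n₂·d₁)/(d₁·d₂).
n₁·d₂ = 3*p^2 + 3.6*p + 0.81. n₂·d₁ = 10*p^2 + 18*p + 7.7. Sum = 13*p^2 + 21.6*p + 8.51. d₁·d₂ = p^3 + 2.7*p^2 + 2.39*p + 0.693.
H(p) = (13*p^2 + 21.6*p + 8.51)/(p^3 + 2.7*p^2 + 2.39*p + 0.693)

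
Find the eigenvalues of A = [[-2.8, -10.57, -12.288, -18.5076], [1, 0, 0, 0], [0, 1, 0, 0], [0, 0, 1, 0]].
Eigenvalues solve det(λI - A) = 0.
Characteristic polynomial: λ^4 + 2.8*λ^3 + 10.57*λ^2 + 12.288*λ + 18.5076 = 0.
Factor: (λ^2 + 1.6*λ + 3.88)(λ^2 + 1.2*λ + 4.77) = 0.
Roots: -0.6 + 2.1j, -0.6 - 2.1j, -0.8 + 1.8j, -0.8 - 1.8j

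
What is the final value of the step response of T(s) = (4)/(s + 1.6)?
FVT: lim_{t→∞} y(t) = lim_{s→0} s*Y(s) where Y(s) = T(s)/s.
= lim_{s→0} T(s) = T(0) = num(0)/den(0) = 4/1.6 = 2.5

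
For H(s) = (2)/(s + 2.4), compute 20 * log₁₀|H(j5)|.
Substitute s = j*5: H(j5) = 0.156047 - 0.325098j.
|H(j5)| = sqrt(Re² + Im²) = 0.3606.
20*log₁₀(0.3606) = -8.86 dB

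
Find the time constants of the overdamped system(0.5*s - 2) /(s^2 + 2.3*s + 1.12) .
Overdamped: real poles at -0.7, -1.6. τ = -1/pole → τ₁ = 1.429, τ₂ = 0.625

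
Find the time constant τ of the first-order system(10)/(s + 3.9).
First-order system: τ = -1/pole. Pole = -3.9. τ = -1/(-3.9) = 0.2564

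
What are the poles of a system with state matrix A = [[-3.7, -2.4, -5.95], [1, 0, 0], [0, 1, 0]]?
Eigenvalues solve det(λI - A) = 0.
Characteristic polynomial: λ^3 + 3.7*λ^2 + 2.4*λ + 5.95 = 0.
Factor: (λ + 3.5)(λ^2 + 0.2*λ + 1.7) = 0.
Roots: -0.1 + 1.3j, -0.1 - 1.3j, -3.5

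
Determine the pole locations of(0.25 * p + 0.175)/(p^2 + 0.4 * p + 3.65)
Set denominator = 0: p^2 + 0.4*p + 3.65 = 0 → Poles: -0.2 + 1.9j, -0.2 - 1.9j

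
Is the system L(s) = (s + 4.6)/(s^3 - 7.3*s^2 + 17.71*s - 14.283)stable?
Denominator: s^3 - 7.3*s^2 + 17.71*s - 14.283 = (s - 2.3)(s - 2.7)(s - 2.3). Poles: 2.3, 2.3, 2.7. All Re(p)<0: No (unstable)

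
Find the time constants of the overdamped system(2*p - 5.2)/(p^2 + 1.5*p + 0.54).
Overdamped: real poles at -0.9, -0.6. τ = -1/pole → τ₁ = 1.111, τ₂ = 1.667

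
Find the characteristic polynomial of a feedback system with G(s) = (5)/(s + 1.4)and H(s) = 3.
Characteristic poly = G_den * H_den + G_num * H_num = (s + 1.4) + (15) = s + 16.4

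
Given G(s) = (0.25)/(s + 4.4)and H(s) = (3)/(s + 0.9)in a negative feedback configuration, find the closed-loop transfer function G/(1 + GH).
Closed-loop T = G/(1+GH).
Numerator: G_num * H_den = 0.25*s + 0.225.
Denominator: G_den * H_den + G_num * H_num = (s^2 + 5.3*s + 3.96) + (0.75) = s^2 + 5.3*s + 4.71.
T(s) = (0.25*s + 0.225)/(s^2 + 5.3*s + 4.71)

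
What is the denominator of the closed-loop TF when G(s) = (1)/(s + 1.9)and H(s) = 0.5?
Characteristic poly = G_den * H_den + G_num * H_num = (s + 1.9) + (0.5) = s + 2.4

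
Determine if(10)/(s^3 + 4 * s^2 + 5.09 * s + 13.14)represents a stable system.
Denominator: s^3 + 4*s^2 + 5.09*s + 13.14 = (s + 3.6)(s^2 + 0.4*s + 3.65). Poles: -0.2 + 1.9j, -0.2 - 1.9j, -3.6. All Re(p)<0: Yes (stable)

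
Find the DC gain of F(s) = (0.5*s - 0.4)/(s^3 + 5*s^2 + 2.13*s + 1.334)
DC gain = F(0) = num(0)/den(0) = -0.4/1.334 = -0.2999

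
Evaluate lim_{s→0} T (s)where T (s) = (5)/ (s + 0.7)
DC gain = T(0) = num(0)/den(0) = 5/0.7 = 7.143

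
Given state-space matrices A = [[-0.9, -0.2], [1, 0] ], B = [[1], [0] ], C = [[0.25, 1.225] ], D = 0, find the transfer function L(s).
L(s) = C(sI - A)⁻¹B + D.
Characteristic polynomial det(sI - A) = s^2 + 0.9*s + 0.2.
Numerator from C·adj(sI-A)·B + D·det(sI-A) = 0.25*s + 1.225.
L(s) = (0.25*s + 1.225)/(s^2 + 0.9*s + 0.2)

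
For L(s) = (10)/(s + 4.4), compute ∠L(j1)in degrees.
Substitute s = j*1: L(j1) = 2.1611 - 0.491159j.
∠L(j1) = atan2(Im, Re) = atan2(-0.491159, 2.1611) = -12.80°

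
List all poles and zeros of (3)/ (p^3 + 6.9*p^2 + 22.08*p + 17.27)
Set denominator = 0: p^3 + 6.9*p^2 + 22.08*p + 17.27 = (p + 1.1)(p^2 + 5.8*p + 15.7) = 0 → Poles: -1.1, -2.9 + 2.7j, -2.9 - 2.7j
Numerator is a nonzero constant (3) → Zeros: none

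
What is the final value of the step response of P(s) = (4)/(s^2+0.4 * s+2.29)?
FVT: lim_{t→∞} y(t) = lim_{s→0} s*Y(s) where Y(s) = P(s)/s.
= lim_{s→0} P(s) = P(0) = num(0)/den(0) = 4/2.29 = 1.747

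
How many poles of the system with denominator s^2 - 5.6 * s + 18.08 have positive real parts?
Poles: 2.8 + 3.2j, 2.8 - 3.2j. RHP poles (Re>0): 2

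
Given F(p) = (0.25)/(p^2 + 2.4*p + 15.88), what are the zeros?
Numerator is a nonzero constant (0.25) → Zeros: none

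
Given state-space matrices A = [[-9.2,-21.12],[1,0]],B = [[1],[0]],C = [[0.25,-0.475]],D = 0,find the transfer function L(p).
L(p) = C(pI - A)⁻¹B + D.
Characteristic polynomial det(pI - A) = p^2 + 9.2*p + 21.12.
Numerator from C·adj(pI-A)·B + D·det(pI-A) = 0.25*p - 0.475.
L(p) = (0.25*p - 0.475)/(p^2 + 9.2*p + 21.12)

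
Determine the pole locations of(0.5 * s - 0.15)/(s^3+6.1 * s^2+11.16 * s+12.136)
Set denominator = 0: s^3 + 6.1*s^2 + 11.16*s + 12.136 = (s + 4.1)(s^2 + 2*s + 2.96) = 0 → Poles: -1 + 1.4j, -1 - 1.4j, -4.1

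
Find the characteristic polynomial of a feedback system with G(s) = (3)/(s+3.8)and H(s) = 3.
Characteristic poly = G_den * H_den + G_num * H_num = (s + 3.8) + (9) = s + 12.8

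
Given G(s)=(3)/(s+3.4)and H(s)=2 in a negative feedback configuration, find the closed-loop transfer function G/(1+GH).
Closed-loop T = G/(1+GH).
Numerator: G_num * H_den = 3.
Denominator: G_den * H_den + G_num * H_num = (s + 3.4) + (6) = s + 9.4.
T(s) = (3)/(s + 9.4)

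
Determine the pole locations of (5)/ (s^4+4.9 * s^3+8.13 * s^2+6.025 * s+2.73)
Set denominator = 0: s^4 + 4.9*s^3 + 8.13*s^2 + 6.025*s + 2.73 = (s + 2)(s + 2.1)(s^2 + 0.8*s + 0.65) = 0 → Poles: -0.4 + 0.7j, -0.4 - 0.7j, -2, -2.1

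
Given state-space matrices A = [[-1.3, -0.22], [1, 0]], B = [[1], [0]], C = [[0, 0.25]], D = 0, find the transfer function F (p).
F(p) = C(pI - A)⁻¹B + D.
Characteristic polynomial det(pI - A) = p^2 + 1.3*p + 0.22.
Numerator from C·adj(pI-A)·B + D·det(pI-A) = 0.25.
F(p) = (0.25)/(p^2 + 1.3*p + 0.22)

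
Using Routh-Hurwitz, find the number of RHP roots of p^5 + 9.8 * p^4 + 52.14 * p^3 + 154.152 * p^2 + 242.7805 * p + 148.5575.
Routh array:
p^5: [1, 52.14, 242.7805]; p^4: [9.8, 154.152, 148.5575]; p^3: [36.4102, 227.622]; p^2: [92.8864, 148.5575]; p^1: [169.389]; p^0: [148.5575]
First column: [1, 9.8, 36.4102, 92.8864, 169.389, 148.5575]. Sign changes = RHP roots = 0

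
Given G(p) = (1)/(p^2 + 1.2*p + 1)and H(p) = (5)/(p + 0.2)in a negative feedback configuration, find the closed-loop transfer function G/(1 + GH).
Closed-loop T = G/(1+GH).
Numerator: G_num * H_den = p + 0.2.
Denominator: G_den * H_den + G_num * H_num = (p^3 + 1.4*p^2 + 1.24*p + 0.2) + (5) = p^3 + 1.4*p^2 + 1.24*p + 5.2.
T(p) = (p + 0.2)/(p^3 + 1.4*p^2 + 1.24*p + 5.2)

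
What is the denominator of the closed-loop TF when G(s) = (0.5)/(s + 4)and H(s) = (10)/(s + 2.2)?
Characteristic poly = G_den * H_den + G_num * H_num = (s^2 + 6.2*s + 8.8) + (5) = s^2 + 6.2*s + 13.8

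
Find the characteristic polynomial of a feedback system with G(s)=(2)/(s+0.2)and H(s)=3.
Characteristic poly = G_den * H_den + G_num * H_num = (s + 0.2) + (6) = s + 6.2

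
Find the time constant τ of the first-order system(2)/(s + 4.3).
First-order system: τ = -1/pole. Pole = -4.3. τ = -1/(-4.3) = 0.2326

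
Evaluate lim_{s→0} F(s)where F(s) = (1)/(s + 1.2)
DC gain = F(0) = num(0)/den(0) = 1/1.2 = 0.8333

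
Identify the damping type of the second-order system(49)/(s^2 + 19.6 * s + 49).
Standard form: ωn²/(s²+2ζωn·s+ωn²) gives ωn=7, ζ=1.4.
Overdamped (ζ = 1.4 > 1)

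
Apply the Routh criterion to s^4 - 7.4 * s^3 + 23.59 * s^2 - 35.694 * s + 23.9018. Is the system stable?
Routh array:
s^4: [1, 23.59, 23.9018]; s^3: [-7.4, -35.694]; s^2: [18.7665, 23.9018]; s^1: [-26.269]; s^0: [23.9018]
First column: [1, -7.4, 18.7665, -26.269, 23.9018]. Sign changes = 4.
No, unstable (4 RHP root(s))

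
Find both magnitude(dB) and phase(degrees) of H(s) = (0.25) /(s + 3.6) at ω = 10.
Substitute s = j*10: H(j10) = 0.00796742 - 0.0221317j.
|H| = 20*log₁₀(sqrt(Re²+Im²)) = -32.57 dB.
∠H = atan2(Im, Re) = -70.20°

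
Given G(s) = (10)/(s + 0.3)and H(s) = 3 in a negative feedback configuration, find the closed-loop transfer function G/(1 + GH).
Closed-loop T = G/(1+GH).
Numerator: G_num * H_den = 10.
Denominator: G_den * H_den + G_num * H_num = (s + 0.3) + (30) = s + 30.3.
T(s) = (10)/(s + 30.3)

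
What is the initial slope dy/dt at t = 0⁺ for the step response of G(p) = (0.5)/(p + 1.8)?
IVT: y'(0⁺) = lim_{p→∞} p²·Y(p) = lim_{p→∞} p·G(p).
deg(num) = 0, deg(den) = 1, relative degree = 1, so p·G(p) → (leading num)/(leading den) = 0.5/1 = 0.5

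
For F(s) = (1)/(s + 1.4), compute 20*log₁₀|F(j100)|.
Substitute s = j*100: F(j100) = 0.000139973 - 0.00999804j.
|F(j100)| = sqrt(Re² + Im²) = 0.009999.
20*log₁₀(0.009999) = -40.00 dB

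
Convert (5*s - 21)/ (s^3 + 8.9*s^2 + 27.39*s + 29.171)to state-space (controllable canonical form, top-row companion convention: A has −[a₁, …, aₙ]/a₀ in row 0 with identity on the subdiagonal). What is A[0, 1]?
Reachable canonical form for den = s^3 + 8.9*s^2 + 27.39*s + 29.171: top row of A = -[a₁,a₂,...,aₙ]/a₀, ones on the subdiagonal, zeros elsewhere.
A = [[-8.9, -27.39, -29.171], [1, 0, 0], [0, 1, 0]].
A[0,1] = -27.39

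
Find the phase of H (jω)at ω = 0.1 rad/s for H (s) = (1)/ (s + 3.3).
Substitute s = j*0.1: H(j0.1) = 0.302752 - 0.00917431j.
∠H(j0.1) = atan2(Im, Re) = atan2(-0.00917431, 0.302752) = -1.74°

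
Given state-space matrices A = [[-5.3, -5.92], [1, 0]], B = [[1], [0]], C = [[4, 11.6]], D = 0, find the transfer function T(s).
T(s) = C(sI - A)⁻¹B + D.
Characteristic polynomial det(sI - A) = s^2 + 5.3*s + 5.92.
Numerator from C·adj(sI-A)·B + D·det(sI-A) = 4*s + 11.6.
T(s) = (4*s + 11.6)/(s^2 + 5.3*s + 5.92)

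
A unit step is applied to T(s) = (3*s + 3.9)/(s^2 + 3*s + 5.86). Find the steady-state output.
FVT: lim_{t→∞} y(t) = lim_{s→0} s*Y(s) where Y(s) = T(s)/s.
= lim_{s→0} T(s) = T(0) = num(0)/den(0) = 3.9/5.86 = 0.6655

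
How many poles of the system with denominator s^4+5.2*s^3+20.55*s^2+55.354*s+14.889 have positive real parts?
s^4 + 5.2*s^3 + 20.55*s^2 + 55.354*s + 14.889 = (s + 3.5)(s + 0.3)(s^2 + 1.4*s + 14.18). Poles: -0.3, -0.7 + 3.7j, -0.7 - 3.7j, -3.5. RHP poles (Re>0): 0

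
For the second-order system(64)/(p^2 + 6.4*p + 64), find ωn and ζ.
Standard form: ωn²/(p²+2ζωn·p+ωn²).
const=64=ωn² → ωn=8, p coeff=6.4=2ζωn → ζ=0.4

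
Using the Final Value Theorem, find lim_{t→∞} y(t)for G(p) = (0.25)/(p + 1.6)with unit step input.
FVT: lim_{t→∞} y(t) = lim_{p→0} p*Y(p) where Y(p) = G(p)/p.
= lim_{p→0} G(p) = G(0) = num(0)/den(0) = 0.25/1.6 = 0.1562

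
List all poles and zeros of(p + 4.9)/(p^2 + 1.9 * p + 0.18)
Set denominator = 0: p^2 + 1.9*p + 0.18 = (p + 1.8)(p + 0.1) = 0 → Poles: -0.1, -1.8
Set numerator = 0: p + 4.9 = 0 → Zeros: -4.9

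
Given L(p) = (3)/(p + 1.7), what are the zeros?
Numerator is a nonzero constant (3) → Zeros: none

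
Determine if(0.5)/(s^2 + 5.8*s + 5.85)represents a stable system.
Denominator: s^2 + 5.8*s + 5.85 = (s + 1.3)(s + 4.5). Poles: -1.3, -4.5. All Re(p)<0: Yes (stable)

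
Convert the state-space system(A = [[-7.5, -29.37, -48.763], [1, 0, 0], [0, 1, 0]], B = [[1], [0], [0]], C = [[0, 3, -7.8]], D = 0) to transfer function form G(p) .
G(p) = C(pI - A)⁻¹B + D.
Characteristic polynomial det(pI - A) = p^3 + 7.5*p^2 + 29.37*p + 48.763.
Numerator from C·adj(pI-A)·B + D·det(pI-A) = 3*p - 7.8.
G(p) = (3*p - 7.8)/(p^3 + 7.5*p^2 + 29.37*p + 48.763)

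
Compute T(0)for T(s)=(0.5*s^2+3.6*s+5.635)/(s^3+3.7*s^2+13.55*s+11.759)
DC gain = T(0) = num(0)/den(0) = 5.635/11.759 = 0.4792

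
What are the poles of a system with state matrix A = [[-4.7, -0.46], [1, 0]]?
Eigenvalues solve det(λI - A) = 0.
Characteristic polynomial: λ^2 + 4.7*λ + 0.46 = 0.
Factor: (λ + 4.6)(λ + 0.1) = 0.
Roots: -0.1, -4.6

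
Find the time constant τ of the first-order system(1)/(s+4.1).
First-order system: τ = -1/pole. Pole = -4.1. τ = -1/(-4.1) = 0.2439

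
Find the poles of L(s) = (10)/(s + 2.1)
Set denominator = 0: s + 2.1 = 0 → Poles: -2.1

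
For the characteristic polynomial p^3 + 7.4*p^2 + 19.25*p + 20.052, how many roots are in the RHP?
p^3 + 7.4*p^2 + 19.25*p + 20.052 = (p + 3.6)(p^2 + 3.8*p + 5.57). Poles: -1.9 + 1.4j, -1.9 - 1.4j, -3.6. RHP poles (Re>0): 0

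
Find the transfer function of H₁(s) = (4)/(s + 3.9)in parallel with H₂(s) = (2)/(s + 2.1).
Parallel: H = H₁ + H₂ = (n₁·d₂ + n₂·d₁)/(d₁·d₂).
n₁·d₂ = 4*s + 8.4. n₂·d₁ = 2*s + 7.8. Sum = 6*s + 16.2. d₁·d₂ = s^2 + 6*s + 8.19.
H(s) = (6*s + 16.2)/(s^2 + 6*s + 8.19)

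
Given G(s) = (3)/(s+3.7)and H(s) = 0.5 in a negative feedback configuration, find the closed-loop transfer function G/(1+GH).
Closed-loop T = G/(1+GH).
Numerator: G_num * H_den = 3.
Denominator: G_den * H_den + G_num * H_num = (s + 3.7) + (1.5) = s + 5.2.
T(s) = (3)/(s + 5.2)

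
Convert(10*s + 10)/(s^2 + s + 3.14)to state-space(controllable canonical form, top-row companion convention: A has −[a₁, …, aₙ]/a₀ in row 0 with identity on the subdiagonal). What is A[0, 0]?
Reachable canonical form for den = s^2 + s + 3.14: top row of A = -[a₁,a₂,...,aₙ]/a₀, ones on the subdiagonal, zeros elsewhere.
A = [[-1, -3.14], [1, 0]].
A[0,0] = -1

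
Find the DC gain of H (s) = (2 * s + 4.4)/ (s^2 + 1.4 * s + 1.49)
DC gain = H(0) = num(0)/den(0) = 4.4/1.49 = 2.953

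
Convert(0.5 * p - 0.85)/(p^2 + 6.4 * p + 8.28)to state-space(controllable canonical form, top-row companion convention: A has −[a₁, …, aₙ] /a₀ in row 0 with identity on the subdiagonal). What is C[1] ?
Reachable canonical form: C = numerator coefficients (right-aligned, zero-padded to length n).
num = 0.5*p - 0.85, C = [[0.5, -0.85]].
C[1] = -0.85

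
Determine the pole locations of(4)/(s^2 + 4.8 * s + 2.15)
Set denominator = 0: s^2 + 4.8*s + 2.15 = (s + 0.5)(s + 4.3) = 0 → Poles: -0.5, -4.3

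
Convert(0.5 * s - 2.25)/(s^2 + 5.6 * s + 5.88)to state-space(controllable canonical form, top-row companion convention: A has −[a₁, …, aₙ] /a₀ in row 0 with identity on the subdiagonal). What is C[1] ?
Reachable canonical form: C = numerator coefficients (right-aligned, zero-padded to length n).
num = 0.5*s - 2.25, C = [[0.5, -2.25]].
C[1] = -2.25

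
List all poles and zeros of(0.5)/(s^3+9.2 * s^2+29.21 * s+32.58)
Set denominator = 0: s^3 + 9.2*s^2 + 29.21*s + 32.58 = (s + 3.6)(s^2 + 5.6*s + 9.05) = 0 → Poles: -2.8 + 1.1j, -2.8 - 1.1j, -3.6
Numerator is a nonzero constant (0.5) → Zeros: none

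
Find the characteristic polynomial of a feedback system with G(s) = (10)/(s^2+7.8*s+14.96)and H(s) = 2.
Characteristic poly = G_den * H_den + G_num * H_num = (s^2 + 7.8*s + 14.96) + (20) = s^2 + 7.8*s + 34.96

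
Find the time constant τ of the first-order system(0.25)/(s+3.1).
First-order system: τ = -1/pole. Pole = -3.1. τ = -1/(-3.1) = 0.3226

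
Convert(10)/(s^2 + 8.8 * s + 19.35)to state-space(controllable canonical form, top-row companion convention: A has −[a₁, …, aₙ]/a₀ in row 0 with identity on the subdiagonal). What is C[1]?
Reachable canonical form: C = numerator coefficients (right-aligned, zero-padded to length n).
num = 10, C = [[0, 10]].
C[1] = 10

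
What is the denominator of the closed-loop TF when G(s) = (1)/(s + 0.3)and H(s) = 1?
Characteristic poly = G_den * H_den + G_num * H_num = (s + 0.3) + (1) = s + 1.3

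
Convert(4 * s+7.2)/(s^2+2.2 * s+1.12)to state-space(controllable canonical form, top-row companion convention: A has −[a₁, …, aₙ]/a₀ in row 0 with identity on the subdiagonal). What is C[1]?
Reachable canonical form: C = numerator coefficients (right-aligned, zero-padded to length n).
num = 4*s + 7.2, C = [[4, 7.2]].
C[1] = 7.2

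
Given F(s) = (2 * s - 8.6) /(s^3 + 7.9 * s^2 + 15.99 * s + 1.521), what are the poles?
Set denominator = 0: s^3 + 7.9*s^2 + 15.99*s + 1.521 = (s + 0.1)(s + 3.9)(s + 3.9) = 0 → Poles: -0.1, -3.9, -3.9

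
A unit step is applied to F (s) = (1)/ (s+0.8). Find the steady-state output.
FVT: lim_{t→∞} y(t) = lim_{s→0} s*Y(s) where Y(s) = F(s)/s.
= lim_{s→0} F(s) = F(0) = num(0)/den(0) = 1/0.8 = 1.25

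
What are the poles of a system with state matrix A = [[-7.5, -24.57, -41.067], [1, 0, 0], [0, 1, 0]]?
Eigenvalues solve det(λI - A) = 0.
Characteristic polynomial: λ^3 + 7.5*λ^2 + 24.57*λ + 41.067 = 0.
Factor: (λ + 3.9)(λ^2 + 3.6*λ + 10.53) = 0.
Roots: -1.8 + 2.7j, -1.8 - 2.7j, -3.9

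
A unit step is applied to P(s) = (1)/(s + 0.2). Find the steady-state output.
FVT: lim_{t→∞} y(t) = lim_{s→0} s*Y(s) where Y(s) = P(s)/s.
= lim_{s→0} P(s) = P(0) = num(0)/den(0) = 1/0.2 = 5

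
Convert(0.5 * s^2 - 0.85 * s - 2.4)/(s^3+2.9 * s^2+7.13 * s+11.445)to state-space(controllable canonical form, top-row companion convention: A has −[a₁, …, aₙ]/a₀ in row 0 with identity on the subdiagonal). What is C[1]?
Reachable canonical form: C = numerator coefficients (right-aligned, zero-padded to length n).
num = 0.5*s^2 - 0.85*s - 2.4, C = [[0.5, -0.85, -2.4]].
C[1] = -0.85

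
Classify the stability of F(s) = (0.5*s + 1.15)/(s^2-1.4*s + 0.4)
Denominator: s^2 - 1.4*s + 0.4 = (s - 0.4)(s - 1). Poles: 0.4, 1. Unstable (2 pole(s) in RHP)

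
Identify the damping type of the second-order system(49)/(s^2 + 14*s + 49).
Standard form: ωn²/(s²+2ζωn·s+ωn²) gives ωn=7, ζ=1.
Critically damped (ζ = 1)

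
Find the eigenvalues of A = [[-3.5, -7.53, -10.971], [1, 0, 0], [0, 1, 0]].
Eigenvalues solve det(λI - A) = 0.
Characteristic polynomial: λ^3 + 3.5*λ^2 + 7.53*λ + 10.971 = 0.
Factor: (λ + 2.3)(λ^2 + 1.2*λ + 4.77) = 0.
Roots: -0.6 + 2.1j, -0.6 - 2.1j, -2.3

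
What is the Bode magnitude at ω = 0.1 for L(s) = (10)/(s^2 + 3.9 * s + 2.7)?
Substitute s = j*0.1: L(j0.1) = 3.64094 - 0.527869j.
|L(j0.1)| = sqrt(Re² + Im²) = 3.679.
20*log₁₀(3.679) = 11.31 dB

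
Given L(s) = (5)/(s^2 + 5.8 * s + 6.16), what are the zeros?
Numerator is a nonzero constant (5) → Zeros: none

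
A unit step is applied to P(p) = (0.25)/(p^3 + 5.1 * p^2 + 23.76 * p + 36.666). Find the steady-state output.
FVT: lim_{t→∞} y(t) = lim_{p→0} p*Y(p) where Y(p) = P(p)/p.
= lim_{p→0} P(p) = P(0) = num(0)/den(0) = 0.25/36.666 = 0.006818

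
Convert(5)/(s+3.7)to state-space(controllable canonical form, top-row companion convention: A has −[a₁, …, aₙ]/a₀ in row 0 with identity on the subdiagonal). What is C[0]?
Reachable canonical form: C = numerator coefficients (right-aligned, zero-padded to length n).
num = 5, C = [[5]].
C[0] = 5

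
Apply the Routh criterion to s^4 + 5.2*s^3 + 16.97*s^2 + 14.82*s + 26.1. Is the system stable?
Routh array:
s^4: [1, 16.97, 26.1]; s^3: [5.2, 14.82]; s^2: [14.12, 26.1]; s^1: [5.2081]; s^0: [26.1]
First column: [1, 5.2, 14.12, 5.2081, 26.1]. Sign changes = 0.
Yes, stable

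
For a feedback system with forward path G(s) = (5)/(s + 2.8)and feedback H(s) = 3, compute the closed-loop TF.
Closed-loop T = G/(1+GH).
Numerator: G_num * H_den = 5.
Denominator: G_den * H_den + G_num * H_num = (s + 2.8) + (15) = s + 17.8.
T(s) = (5)/(s + 17.8)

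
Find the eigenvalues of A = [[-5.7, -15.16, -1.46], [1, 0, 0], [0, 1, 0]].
Eigenvalues solve det(λI - A) = 0.
Characteristic polynomial: λ^3 + 5.7*λ^2 + 15.16*λ + 1.46 = 0.
Factor: (λ + 0.1)(λ^2 + 5.6*λ + 14.6) = 0.
Roots: -0.1, -2.8 + 2.6j, -2.8 - 2.6j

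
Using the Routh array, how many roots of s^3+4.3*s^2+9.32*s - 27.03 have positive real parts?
Routh array:
s^3: [1, 9.32]; s^2: [4.3, -27.03]; s^1: [15.606]; s^0: [-27.03]
First column: [1, 4.3, 15.606, -27.03]. Sign changes = RHP roots = 1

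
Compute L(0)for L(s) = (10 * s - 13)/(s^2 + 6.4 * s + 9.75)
DC gain = L(0) = num(0)/den(0) = -13/9.75 = -1.333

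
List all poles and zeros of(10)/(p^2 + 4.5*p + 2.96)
Set denominator = 0: p^2 + 4.5*p + 2.96 = (p + 0.8)(p + 3.7) = 0 → Poles: -0.8, -3.7
Numerator is a nonzero constant (10) → Zeros: none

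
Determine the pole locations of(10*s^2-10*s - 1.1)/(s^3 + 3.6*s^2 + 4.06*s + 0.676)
Set denominator = 0: s^3 + 3.6*s^2 + 4.06*s + 0.676 = (s + 0.2)(s^2 + 3.4*s + 3.38) = 0 → Poles: -0.2, -1.7 + 0.7j, -1.7 - 0.7j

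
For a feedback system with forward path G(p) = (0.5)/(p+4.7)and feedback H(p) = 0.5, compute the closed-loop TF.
Closed-loop T = G/(1+GH).
Numerator: G_num * H_den = 0.5.
Denominator: G_den * H_den + G_num * H_num = (p + 4.7) + (0.25) = p + 4.95.
T(p) = (0.5)/(p + 4.95)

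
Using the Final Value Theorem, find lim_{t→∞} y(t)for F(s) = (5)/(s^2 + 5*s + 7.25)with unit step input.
FVT: lim_{t→∞} y(t) = lim_{s→0} s*Y(s) where Y(s) = F(s)/s.
= lim_{s→0} F(s) = F(0) = num(0)/den(0) = 5/7.25 = 0.6897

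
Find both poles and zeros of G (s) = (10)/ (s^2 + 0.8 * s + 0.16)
Set denominator = 0: s^2 + 0.8*s + 0.16 = (s + 0.4)(s + 0.4) = 0 → Poles: -0.4, -0.4
Numerator is a nonzero constant (10) → Zeros: none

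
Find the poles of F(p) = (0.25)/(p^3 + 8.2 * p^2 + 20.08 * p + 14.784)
Set denominator = 0: p^3 + 8.2*p^2 + 20.08*p + 14.784 = (p + 4.4)(p + 1.4)(p + 2.4) = 0 → Poles: -1.4, -2.4, -4.4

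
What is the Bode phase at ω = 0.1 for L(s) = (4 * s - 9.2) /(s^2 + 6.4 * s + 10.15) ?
Substitute s = j*0.1: L(j0.1) = -0.901218 + 0.0963293j.
∠L(j0.1) = atan2(Im, Re) = atan2(0.0963293, -0.901218) = 173.90°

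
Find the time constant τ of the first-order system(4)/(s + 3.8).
First-order system: τ = -1/pole. Pole = -3.8. τ = -1/(-3.8) = 0.2632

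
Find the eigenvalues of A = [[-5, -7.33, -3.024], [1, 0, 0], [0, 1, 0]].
Eigenvalues solve det(λI - A) = 0.
Characteristic polynomial: λ^3 + 5*λ^2 + 7.33*λ + 3.024 = 0.
Factor: (λ + 0.7)(λ + 2.7)(λ + 1.6) = 0.
Roots: -0.7, -1.6, -2.7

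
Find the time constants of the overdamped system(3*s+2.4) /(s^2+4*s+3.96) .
Overdamped: real poles at -2.2, -1.8. τ = -1/pole → τ₁ = 0.4545, τ₂ = 0.5556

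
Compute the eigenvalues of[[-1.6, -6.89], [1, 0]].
Eigenvalues solve det(λI - A) = 0.
Characteristic polynomial: λ^2 + 1.6*λ + 6.89 = 0.
Roots: -0.8 + 2.5j, -0.8 - 2.5j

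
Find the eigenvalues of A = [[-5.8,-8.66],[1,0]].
Eigenvalues solve det(λI - A) = 0.
Characteristic polynomial: λ^2 + 5.8*λ + 8.66 = 0.
Roots: -2.9 + 0.5j, -2.9 - 0.5j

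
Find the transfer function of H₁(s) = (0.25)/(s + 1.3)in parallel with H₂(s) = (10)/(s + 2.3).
Parallel: H = H₁ + H₂ = (n₁·d₂ + n₂·d₁)/(d₁·d₂).
n₁·d₂ = 0.25*s + 0.575. n₂·d₁ = 10*s + 13. Sum = 10.25*s + 13.575. d₁·d₂ = s^2 + 3.6*s + 2.99.
H(s) = (10.25*s + 13.575)/(s^2 + 3.6*s + 2.99)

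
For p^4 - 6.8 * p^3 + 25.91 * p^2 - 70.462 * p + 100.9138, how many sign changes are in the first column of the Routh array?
Routh array:
p^4: [1, 25.91, 100.9138]; p^3: [-6.8, -70.462]; p^2: [15.5479, 100.9138]; p^1: [-26.3266]; p^0: [100.9138]
First column: [1, -6.8, 15.5479, -26.3266, 100.9138]. Sign changes = 4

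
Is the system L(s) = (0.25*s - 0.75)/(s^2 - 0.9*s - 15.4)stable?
Denominator: s^2 - 0.9*s - 15.4 = (s - 4.4)(s + 3.5). Poles: -3.5, 4.4. All Re(p)<0: No (unstable)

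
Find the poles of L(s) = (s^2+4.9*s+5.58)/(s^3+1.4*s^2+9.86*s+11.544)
Set denominator = 0: s^3 + 1.4*s^2 + 9.86*s + 11.544 = (s + 1.2)(s^2 + 0.2*s + 9.62) = 0 → Poles: -0.1 + 3.1j, -0.1 - 3.1j, -1.2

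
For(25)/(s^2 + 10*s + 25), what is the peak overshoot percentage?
Standard form: ωn²/(s²+2ζωn·s+ωn²) → ωn = 5, ζ = 1.
ζ ≥ 1, so the response is non-oscillatory: peak overshoot = 0%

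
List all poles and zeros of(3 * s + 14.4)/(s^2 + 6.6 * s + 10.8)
Set denominator = 0: s^2 + 6.6*s + 10.8 = (s + 3)(s + 3.6) = 0 → Poles: -3, -3.6
Set numerator = 0: 3*s + 14.4 = 0 → Zeros: -4.8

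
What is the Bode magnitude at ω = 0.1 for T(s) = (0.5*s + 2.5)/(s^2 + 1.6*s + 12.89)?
Substitute s = j*0.1: T(j0.1) = 0.194118 + 0.00147059j.
|T(j0.1)| = sqrt(Re² + Im²) = 0.1941.
20*log₁₀(0.1941) = -14.24 dB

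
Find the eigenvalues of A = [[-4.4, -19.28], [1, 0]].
Eigenvalues solve det(λI - A) = 0.
Characteristic polynomial: λ^2 + 4.4*λ + 19.28 = 0.
Roots: -2.2 + 3.8j, -2.2 - 3.8j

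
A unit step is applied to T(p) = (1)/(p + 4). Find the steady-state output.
FVT: lim_{t→∞} y(t) = lim_{p→0} p*Y(p) where Y(p) = T(p)/p.
= lim_{p→0} T(p) = T(0) = num(0)/den(0) = 1/4 = 0.25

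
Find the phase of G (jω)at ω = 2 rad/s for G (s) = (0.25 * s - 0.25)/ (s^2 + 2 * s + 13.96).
Substitute s = j*2: G(j2) = -0.00425341 + 0.051909j.
∠G(j2) = atan2(Im, Re) = atan2(0.051909, -0.00425341) = 94.68°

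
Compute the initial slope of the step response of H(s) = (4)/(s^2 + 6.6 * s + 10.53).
IVT: y'(0⁺) = lim_{s→∞} s²·Y(s) = lim_{s→∞} s·H(s).
deg(num) = 0, deg(den) = 2, relative degree = 2 ≥ 2, so s·H(s) → 0. Initial slope = 0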